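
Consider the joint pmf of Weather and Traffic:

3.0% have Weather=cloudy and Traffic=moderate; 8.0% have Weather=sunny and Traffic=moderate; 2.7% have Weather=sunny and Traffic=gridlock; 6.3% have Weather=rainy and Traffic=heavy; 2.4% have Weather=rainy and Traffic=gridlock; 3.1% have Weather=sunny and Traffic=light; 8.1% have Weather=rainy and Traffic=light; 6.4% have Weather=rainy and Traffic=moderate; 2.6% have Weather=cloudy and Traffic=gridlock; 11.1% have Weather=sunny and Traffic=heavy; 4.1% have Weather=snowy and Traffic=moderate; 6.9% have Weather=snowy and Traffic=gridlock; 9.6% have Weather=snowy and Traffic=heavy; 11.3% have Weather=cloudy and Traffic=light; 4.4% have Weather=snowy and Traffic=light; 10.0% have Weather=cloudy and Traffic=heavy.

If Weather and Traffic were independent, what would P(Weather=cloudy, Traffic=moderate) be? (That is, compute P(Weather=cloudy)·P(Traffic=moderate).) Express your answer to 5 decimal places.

P(Weather=cloudy) = 0.113 + 0.030 + 0.100 + 0.026 = 0.269.
P(Traffic=moderate) = 0.080 + 0.030 + 0.064 + 0.041 = 0.215.
Product: 0.269 × 0.215 = 0.05784.

0.05784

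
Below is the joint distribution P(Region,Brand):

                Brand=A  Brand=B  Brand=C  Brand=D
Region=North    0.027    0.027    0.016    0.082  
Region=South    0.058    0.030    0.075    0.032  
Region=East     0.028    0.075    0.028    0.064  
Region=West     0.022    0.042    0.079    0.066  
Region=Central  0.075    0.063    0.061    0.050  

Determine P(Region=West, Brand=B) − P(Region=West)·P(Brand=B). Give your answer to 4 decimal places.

-0.0075

P(Region=West) = 0.022 + 0.042 + 0.079 + 0.066 = 0.209.
P(Brand=B) = 0.027 + 0.030 + 0.075 + 0.042 + 0.063 = 0.237.
P(Region=West, Brand=B) − P(Region=West)P(Brand=B) = 0.042 − 0.209×0.237 = -0.0075.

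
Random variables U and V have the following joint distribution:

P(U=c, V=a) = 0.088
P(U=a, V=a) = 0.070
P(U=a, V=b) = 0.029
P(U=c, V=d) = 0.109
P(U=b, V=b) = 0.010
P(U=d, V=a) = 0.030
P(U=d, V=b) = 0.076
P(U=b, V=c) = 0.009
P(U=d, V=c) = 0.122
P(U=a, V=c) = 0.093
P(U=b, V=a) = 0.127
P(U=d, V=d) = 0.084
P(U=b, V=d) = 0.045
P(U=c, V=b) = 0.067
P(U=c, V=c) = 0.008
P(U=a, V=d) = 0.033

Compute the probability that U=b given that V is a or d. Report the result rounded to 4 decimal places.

0.2935

P(V=a) = 0.070 + 0.127 + 0.088 + 0.030 = 0.315.
P(V=d) = 0.033 + 0.045 + 0.109 + 0.084 = 0.271.
P(V ∈ {a, d}) = 0.315 + 0.271 = 0.586; P(U=b, V ∈ {a, d}) = 0.127 + 0.045 = 0.172.
P(U=b | V ∈ {a, d}) = 0.172/0.586 = 0.2935.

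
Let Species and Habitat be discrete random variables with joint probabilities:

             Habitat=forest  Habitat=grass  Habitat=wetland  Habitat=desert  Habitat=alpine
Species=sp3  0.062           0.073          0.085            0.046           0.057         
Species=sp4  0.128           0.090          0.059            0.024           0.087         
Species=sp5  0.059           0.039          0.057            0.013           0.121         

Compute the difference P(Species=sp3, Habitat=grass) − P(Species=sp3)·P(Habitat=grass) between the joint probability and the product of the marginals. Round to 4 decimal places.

P(Species=sp3) = 0.062 + 0.073 + 0.085 + 0.046 + 0.057 = 0.323.
P(Habitat=grass) = 0.073 + 0.090 + 0.039 = 0.202.
P(Species=sp3, Habitat=grass) − P(Species=sp3)P(Habitat=grass) = 0.073 − 0.323×0.202 = 0.0078.

0.0078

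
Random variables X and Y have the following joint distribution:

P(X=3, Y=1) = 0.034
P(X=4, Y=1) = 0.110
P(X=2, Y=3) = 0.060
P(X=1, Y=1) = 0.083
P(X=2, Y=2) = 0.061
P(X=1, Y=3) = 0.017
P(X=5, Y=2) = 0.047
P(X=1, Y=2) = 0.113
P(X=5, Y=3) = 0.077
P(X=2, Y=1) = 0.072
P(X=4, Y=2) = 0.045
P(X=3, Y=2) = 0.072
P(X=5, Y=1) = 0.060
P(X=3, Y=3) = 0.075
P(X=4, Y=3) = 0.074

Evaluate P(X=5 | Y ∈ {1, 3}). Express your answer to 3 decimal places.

P(Y=1) = 0.083 + 0.072 + 0.034 + 0.110 + 0.060 = 0.359.
P(Y=3) = 0.017 + 0.060 + 0.075 + 0.074 + 0.077 = 0.303.
P(Y ∈ {1, 3}) = 0.359 + 0.303 = 0.662; P(X=5, Y ∈ {1, 3}) = 0.060 + 0.077 = 0.137.
P(X=5 | Y ∈ {1, 3}) = 0.137/0.662 = 0.207.

0.207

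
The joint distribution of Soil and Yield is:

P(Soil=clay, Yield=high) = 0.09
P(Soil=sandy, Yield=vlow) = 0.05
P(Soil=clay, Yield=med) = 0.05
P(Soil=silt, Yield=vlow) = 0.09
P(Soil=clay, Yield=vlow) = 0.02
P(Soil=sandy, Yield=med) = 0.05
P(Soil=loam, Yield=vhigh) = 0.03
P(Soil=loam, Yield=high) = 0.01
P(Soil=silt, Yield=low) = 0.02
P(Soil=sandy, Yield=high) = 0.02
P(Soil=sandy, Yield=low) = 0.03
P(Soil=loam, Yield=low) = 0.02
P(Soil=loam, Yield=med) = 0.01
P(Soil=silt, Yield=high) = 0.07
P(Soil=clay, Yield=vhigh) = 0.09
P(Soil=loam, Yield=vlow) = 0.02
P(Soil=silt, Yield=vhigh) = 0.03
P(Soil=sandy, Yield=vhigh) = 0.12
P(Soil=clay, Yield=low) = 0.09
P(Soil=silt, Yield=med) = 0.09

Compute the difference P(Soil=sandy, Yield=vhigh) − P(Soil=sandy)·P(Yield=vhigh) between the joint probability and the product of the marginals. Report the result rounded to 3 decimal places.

P(Soil=sandy) = 0.05 + 0.03 + 0.05 + 0.02 + 0.12 = 0.27.
P(Yield=vhigh) = 0.12 + 0.03 + 0.09 + 0.03 = 0.27.
P(Soil=sandy, Yield=vhigh) − P(Soil=sandy)P(Yield=vhigh) = 0.12 − 0.27×0.27 = 0.047.

0.047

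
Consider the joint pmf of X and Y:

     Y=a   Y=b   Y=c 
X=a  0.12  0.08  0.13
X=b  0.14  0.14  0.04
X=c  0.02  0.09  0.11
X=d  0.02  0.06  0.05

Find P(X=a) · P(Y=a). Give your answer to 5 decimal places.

0.09900

P(X=a) = 0.12 + 0.08 + 0.13 = 0.33.
P(Y=a) = 0.12 + 0.14 + 0.02 + 0.02 = 0.30.
Product: 0.33 × 0.30 = 0.09900.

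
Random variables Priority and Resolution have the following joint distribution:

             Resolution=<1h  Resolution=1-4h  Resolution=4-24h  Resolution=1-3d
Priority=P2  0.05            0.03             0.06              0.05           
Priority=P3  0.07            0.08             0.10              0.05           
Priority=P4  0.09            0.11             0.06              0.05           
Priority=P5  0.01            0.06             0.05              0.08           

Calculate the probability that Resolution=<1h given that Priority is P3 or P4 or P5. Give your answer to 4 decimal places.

0.2099

P(Priority=P3) = 0.07 + 0.08 + 0.10 + 0.05 = 0.30.
P(Priority=P4) = 0.09 + 0.11 + 0.06 + 0.05 = 0.31.
P(Priority=P5) = 0.01 + 0.06 + 0.05 + 0.08 = 0.20.
P(Priority ∈ {P3, P4, P5}) = 0.30 + 0.31 + 0.20 = 0.81; P(Resolution=<1h, Priority ∈ {P3, P4, P5}) = 0.07 + 0.09 + 0.01 = 0.17.
P(Resolution=<1h | Priority ∈ {P3, P4, P5}) = 0.17/0.81 = 0.2099.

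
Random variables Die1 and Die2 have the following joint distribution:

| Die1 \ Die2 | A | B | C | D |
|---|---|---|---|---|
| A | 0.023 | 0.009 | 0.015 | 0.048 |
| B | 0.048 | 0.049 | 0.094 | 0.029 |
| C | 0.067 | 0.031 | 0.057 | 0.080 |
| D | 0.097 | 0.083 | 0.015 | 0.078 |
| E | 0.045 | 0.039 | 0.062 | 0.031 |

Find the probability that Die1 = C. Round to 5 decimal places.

P(Die1=C) = 0.067 + 0.031 + 0.057 + 0.080 = 0.235.

0.23500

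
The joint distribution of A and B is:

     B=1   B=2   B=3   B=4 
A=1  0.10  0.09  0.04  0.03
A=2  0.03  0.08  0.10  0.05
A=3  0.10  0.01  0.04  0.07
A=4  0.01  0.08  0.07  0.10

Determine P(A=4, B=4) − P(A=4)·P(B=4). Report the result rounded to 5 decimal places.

P(A=4) = 0.01 + 0.08 + 0.07 + 0.10 = 0.26.
P(B=4) = 0.03 + 0.05 + 0.07 + 0.10 = 0.25.
P(A=4, B=4) − P(A=4)P(B=4) = 0.10 − 0.26×0.25 = 0.03500.

0.03500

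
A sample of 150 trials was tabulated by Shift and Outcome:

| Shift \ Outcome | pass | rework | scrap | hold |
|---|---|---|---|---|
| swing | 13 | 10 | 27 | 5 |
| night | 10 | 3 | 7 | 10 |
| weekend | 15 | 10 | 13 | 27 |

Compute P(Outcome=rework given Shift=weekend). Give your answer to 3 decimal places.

Total with Shift=weekend: 15 + 10 + 13 + 27 = 65.
P(Outcome=rework | Shift=weekend) = 10/65 = 0.154.

0.154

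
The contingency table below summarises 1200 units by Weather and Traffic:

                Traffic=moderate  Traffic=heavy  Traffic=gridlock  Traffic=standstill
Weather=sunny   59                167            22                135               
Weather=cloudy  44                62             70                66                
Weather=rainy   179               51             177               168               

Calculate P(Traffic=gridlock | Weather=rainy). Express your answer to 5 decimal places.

Total with Weather=rainy: 179 + 51 + 177 + 168 = 575.
P(Traffic=gridlock | Weather=rainy) = 177/575 = 0.30783.

0.30783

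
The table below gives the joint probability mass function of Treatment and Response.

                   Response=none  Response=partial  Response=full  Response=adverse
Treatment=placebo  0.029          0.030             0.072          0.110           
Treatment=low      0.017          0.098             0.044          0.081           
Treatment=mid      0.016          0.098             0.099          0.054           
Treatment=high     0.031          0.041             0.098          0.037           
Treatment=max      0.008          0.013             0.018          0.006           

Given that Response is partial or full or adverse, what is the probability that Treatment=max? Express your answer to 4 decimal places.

P(Response=partial) = 0.030 + 0.098 + 0.098 + 0.041 + 0.013 = 0.280.
P(Response=full) = 0.072 + 0.044 + 0.099 + 0.098 + 0.018 = 0.331.
P(Response=adverse) = 0.110 + 0.081 + 0.054 + 0.037 + 0.006 = 0.288.
P(Response ∈ {partial, full, adverse}) = 0.280 + 0.331 + 0.288 = 0.899; P(Treatment=max, Response ∈ {partial, full, adverse}) = 0.013 + 0.018 + 0.006 = 0.037.
P(Treatment=max | Response ∈ {partial, full, adverse}) = 0.037/0.899 = 0.0412.

0.0412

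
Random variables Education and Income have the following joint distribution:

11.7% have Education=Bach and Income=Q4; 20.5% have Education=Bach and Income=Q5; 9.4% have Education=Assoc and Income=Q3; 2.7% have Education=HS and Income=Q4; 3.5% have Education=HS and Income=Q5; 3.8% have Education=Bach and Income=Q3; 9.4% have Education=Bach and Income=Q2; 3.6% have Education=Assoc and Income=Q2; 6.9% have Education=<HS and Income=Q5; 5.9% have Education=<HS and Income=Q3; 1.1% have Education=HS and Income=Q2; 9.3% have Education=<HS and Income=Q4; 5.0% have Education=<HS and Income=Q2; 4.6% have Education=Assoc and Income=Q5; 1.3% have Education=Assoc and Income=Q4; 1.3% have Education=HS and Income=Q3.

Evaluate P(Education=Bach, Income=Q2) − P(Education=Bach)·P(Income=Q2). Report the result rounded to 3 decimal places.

0.007

P(Education=Bach) = 0.094 + 0.038 + 0.117 + 0.205 = 0.454.
P(Income=Q2) = 0.050 + 0.011 + 0.036 + 0.094 = 0.191.
P(Education=Bach, Income=Q2) − P(Education=Bach)P(Income=Q2) = 0.094 − 0.454×0.191 = 0.007.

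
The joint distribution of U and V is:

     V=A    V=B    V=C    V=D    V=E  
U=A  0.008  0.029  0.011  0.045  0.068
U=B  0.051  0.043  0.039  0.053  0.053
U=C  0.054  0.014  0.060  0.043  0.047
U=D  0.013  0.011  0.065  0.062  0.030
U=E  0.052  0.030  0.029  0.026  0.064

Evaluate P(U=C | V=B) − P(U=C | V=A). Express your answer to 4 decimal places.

-0.1931

P(V=B) = 0.029 + 0.043 + 0.014 + 0.011 + 0.030 = 0.127; P(U=C | V=B) = 0.014/0.127 = 0.11024.
P(V=A) = 0.008 + 0.051 + 0.054 + 0.013 + 0.052 = 0.178; P(U=C | V=A) = 0.054/0.178 = 0.30337.
Difference = -0.1931.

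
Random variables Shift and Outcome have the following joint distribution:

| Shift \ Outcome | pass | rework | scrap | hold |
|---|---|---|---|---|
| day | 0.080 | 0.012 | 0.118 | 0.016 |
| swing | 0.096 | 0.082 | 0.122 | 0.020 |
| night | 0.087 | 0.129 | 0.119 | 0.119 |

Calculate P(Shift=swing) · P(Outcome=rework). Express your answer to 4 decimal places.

0.0714

P(Shift=swing) = 0.096 + 0.082 + 0.122 + 0.020 = 0.320.
P(Outcome=rework) = 0.012 + 0.082 + 0.129 = 0.223.
Product: 0.320 × 0.223 = 0.0714.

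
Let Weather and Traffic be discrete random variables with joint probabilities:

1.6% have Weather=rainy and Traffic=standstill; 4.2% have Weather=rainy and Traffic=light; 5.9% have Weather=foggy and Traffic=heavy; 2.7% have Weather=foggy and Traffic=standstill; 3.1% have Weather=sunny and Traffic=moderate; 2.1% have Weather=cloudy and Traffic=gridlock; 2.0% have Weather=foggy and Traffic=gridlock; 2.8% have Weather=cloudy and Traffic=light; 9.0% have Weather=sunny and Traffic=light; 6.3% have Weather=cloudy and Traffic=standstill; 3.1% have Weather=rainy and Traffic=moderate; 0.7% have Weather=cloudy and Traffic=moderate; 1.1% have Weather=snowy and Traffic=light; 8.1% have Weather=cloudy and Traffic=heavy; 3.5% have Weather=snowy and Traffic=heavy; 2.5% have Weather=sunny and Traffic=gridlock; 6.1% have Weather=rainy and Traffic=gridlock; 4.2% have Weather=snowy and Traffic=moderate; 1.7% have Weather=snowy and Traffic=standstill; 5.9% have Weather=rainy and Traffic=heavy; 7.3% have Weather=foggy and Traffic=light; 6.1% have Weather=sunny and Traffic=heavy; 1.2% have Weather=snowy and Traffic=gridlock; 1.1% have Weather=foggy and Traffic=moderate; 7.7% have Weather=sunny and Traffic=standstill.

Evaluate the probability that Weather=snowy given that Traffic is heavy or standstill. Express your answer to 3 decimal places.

P(Traffic=heavy) = 0.061 + 0.081 + 0.059 + 0.035 + 0.059 = 0.295.
P(Traffic=standstill) = 0.077 + 0.063 + 0.016 + 0.017 + 0.027 = 0.200.
P(Traffic ∈ {heavy, standstill}) = 0.295 + 0.200 = 0.495; P(Weather=snowy, Traffic ∈ {heavy, standstill}) = 0.035 + 0.017 = 0.052.
P(Weather=snowy | Traffic ∈ {heavy, standstill}) = 0.052/0.495 = 0.105.

0.105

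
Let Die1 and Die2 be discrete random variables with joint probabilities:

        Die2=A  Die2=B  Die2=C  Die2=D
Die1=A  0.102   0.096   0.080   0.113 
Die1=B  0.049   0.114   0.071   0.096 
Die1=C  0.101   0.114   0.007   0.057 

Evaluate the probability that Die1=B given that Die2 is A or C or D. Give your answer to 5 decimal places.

0.31953

P(Die2=A) = 0.102 + 0.049 + 0.101 = 0.252.
P(Die2=C) = 0.080 + 0.071 + 0.007 = 0.158.
P(Die2=D) = 0.113 + 0.096 + 0.057 = 0.266.
P(Die2 ∈ {A, C, D}) = 0.252 + 0.158 + 0.266 = 0.676; P(Die1=B, Die2 ∈ {A, C, D}) = 0.049 + 0.071 + 0.096 = 0.216.
P(Die1=B | Die2 ∈ {A, C, D}) = 0.216/0.676 = 0.31953.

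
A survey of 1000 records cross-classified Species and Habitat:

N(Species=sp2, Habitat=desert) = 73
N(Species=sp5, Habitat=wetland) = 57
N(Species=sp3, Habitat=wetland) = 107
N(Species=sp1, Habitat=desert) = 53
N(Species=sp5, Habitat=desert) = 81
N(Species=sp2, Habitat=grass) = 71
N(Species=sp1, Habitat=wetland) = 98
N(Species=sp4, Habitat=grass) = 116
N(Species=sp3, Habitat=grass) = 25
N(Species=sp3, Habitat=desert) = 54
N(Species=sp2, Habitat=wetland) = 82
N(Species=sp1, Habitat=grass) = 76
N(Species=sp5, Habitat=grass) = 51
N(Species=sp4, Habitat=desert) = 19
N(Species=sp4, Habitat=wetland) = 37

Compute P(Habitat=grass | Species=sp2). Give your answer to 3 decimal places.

Total with Species=sp2: 71 + 82 + 73 = 226.
P(Habitat=grass | Species=sp2) = 71/226 = 0.314.

0.314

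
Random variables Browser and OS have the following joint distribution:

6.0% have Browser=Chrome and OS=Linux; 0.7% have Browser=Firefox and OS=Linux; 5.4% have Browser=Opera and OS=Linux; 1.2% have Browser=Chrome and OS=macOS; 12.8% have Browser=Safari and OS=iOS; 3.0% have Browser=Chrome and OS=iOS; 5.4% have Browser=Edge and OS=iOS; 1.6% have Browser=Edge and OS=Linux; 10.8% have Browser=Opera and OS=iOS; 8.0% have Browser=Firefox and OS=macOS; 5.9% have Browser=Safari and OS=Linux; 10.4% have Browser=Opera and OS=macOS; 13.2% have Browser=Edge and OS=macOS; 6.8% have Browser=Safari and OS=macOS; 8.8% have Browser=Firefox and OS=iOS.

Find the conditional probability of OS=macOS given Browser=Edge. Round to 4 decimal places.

0.6535

P(Browser=Edge) = 0.132 + 0.016 + 0.054 = 0.202.
P(OS=macOS | Browser=Edge) = 0.132/0.202 = 0.6535.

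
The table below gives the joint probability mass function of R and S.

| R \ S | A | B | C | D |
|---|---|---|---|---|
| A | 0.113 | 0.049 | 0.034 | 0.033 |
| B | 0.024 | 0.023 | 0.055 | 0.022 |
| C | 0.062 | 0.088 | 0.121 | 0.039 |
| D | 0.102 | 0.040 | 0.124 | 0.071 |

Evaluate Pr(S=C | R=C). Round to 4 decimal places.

0.3903

P(R=C) = 0.062 + 0.088 + 0.121 + 0.039 = 0.310.
P(S=C | R=C) = 0.121/0.310 = 0.3903.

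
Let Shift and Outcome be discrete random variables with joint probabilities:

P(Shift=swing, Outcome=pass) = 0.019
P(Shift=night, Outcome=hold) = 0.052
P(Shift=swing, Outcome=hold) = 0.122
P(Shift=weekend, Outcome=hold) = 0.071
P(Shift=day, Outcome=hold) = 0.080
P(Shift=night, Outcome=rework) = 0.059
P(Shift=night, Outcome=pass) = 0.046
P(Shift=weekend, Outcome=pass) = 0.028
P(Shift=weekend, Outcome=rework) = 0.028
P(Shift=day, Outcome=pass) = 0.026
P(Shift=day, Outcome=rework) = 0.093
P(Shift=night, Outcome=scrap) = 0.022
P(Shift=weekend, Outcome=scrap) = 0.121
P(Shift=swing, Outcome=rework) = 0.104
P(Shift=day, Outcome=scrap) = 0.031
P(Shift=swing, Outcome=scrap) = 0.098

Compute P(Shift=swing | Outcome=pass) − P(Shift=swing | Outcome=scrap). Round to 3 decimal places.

-0.201

P(Outcome=pass) = 0.026 + 0.019 + 0.046 + 0.028 = 0.119; P(Shift=swing | Outcome=pass) = 0.019/0.119 = 0.1597.
P(Outcome=scrap) = 0.031 + 0.098 + 0.022 + 0.121 = 0.272; P(Shift=swing | Outcome=scrap) = 0.098/0.272 = 0.3603.
Difference = -0.201.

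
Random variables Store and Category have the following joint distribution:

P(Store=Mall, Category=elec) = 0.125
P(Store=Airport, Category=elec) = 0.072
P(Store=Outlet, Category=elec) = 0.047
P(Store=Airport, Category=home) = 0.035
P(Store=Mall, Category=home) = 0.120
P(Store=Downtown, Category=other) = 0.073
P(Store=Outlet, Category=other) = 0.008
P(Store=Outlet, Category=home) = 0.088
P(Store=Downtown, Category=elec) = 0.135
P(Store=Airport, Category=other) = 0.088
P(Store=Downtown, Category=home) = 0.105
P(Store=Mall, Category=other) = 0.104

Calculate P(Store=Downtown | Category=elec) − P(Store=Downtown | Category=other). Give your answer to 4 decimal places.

0.0888

P(Category=elec) = 0.135 + 0.125 + 0.072 + 0.047 = 0.379; P(Store=Downtown | Category=elec) = 0.135/0.379 = 0.35620.
P(Category=other) = 0.073 + 0.104 + 0.088 + 0.008 = 0.273; P(Store=Downtown | Category=other) = 0.073/0.273 = 0.26740.
Difference = 0.0888.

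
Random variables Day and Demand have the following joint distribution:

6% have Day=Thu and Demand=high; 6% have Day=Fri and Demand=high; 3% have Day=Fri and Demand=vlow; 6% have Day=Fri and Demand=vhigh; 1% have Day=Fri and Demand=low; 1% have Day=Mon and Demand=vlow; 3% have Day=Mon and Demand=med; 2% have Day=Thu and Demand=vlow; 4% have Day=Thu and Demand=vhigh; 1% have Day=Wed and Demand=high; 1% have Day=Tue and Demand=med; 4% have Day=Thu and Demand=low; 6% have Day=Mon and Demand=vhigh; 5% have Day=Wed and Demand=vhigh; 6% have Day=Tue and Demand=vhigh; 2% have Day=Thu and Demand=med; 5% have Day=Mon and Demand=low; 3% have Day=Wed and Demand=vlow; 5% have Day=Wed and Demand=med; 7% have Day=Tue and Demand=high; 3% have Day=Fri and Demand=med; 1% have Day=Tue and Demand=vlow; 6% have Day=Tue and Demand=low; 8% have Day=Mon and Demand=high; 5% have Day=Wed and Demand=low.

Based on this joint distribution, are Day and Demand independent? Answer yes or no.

P(Day=Wed) = 0.19 and P(Demand=high) = 0.28, so their product is 0.0532, but P(Day=Wed, Demand=high) = 0.01. Since these differ, Day and Demand are not independent.

no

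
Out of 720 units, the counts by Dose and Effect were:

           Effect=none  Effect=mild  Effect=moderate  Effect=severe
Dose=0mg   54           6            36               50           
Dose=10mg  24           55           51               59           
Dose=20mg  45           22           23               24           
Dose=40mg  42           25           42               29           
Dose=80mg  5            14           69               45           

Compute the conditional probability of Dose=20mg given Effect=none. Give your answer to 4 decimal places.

0.2647

Total with Effect=none: 54 + 24 + 45 + 42 + 5 = 170.
P(Dose=20mg | Effect=none) = 45/170 = 0.2647.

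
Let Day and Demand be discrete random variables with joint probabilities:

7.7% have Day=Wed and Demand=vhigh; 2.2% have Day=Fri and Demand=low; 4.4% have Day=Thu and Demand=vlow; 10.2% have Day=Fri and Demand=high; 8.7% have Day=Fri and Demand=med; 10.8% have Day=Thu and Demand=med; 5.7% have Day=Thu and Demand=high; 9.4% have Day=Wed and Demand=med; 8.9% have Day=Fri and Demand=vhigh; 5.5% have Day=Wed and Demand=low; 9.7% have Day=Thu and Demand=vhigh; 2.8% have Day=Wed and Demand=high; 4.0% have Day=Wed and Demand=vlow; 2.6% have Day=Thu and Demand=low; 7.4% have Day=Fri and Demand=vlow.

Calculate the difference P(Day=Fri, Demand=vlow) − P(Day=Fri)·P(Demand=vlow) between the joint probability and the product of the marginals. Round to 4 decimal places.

P(Day=Fri) = 0.074 + 0.022 + 0.087 + 0.102 + 0.089 = 0.374.
P(Demand=vlow) = 0.040 + 0.044 + 0.074 = 0.158.
P(Day=Fri, Demand=vlow) − P(Day=Fri)P(Demand=vlow) = 0.074 − 0.374×0.158 = 0.0149.

0.0149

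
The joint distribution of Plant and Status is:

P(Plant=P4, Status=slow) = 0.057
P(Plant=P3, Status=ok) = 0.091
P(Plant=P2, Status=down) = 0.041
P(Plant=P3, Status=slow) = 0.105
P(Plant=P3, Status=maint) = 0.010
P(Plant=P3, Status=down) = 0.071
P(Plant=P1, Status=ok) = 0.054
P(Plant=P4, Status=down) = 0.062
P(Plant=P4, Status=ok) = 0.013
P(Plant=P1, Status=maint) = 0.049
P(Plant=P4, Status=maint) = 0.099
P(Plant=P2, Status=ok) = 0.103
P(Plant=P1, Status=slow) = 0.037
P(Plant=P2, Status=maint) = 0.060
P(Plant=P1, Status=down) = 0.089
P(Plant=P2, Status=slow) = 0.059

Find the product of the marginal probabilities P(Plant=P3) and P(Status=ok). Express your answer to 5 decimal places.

0.07230

P(Plant=P3) = 0.091 + 0.105 + 0.071 + 0.010 = 0.277.
P(Status=ok) = 0.054 + 0.103 + 0.091 + 0.013 = 0.261.
Product: 0.277 × 0.261 = 0.07230.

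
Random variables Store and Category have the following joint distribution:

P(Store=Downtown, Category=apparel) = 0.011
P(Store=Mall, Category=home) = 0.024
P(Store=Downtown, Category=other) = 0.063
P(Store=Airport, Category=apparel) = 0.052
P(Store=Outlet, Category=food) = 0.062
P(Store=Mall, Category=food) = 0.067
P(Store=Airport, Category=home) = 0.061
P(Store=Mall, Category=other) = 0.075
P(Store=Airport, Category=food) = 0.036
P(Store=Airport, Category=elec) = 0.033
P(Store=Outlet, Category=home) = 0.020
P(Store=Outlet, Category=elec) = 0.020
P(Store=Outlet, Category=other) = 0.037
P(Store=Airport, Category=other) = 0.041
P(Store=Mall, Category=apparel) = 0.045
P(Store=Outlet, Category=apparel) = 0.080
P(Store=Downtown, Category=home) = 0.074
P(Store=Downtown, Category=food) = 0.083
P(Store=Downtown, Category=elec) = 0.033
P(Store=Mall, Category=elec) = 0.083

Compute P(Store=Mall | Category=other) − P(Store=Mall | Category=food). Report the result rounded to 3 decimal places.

P(Category=other) = 0.063 + 0.075 + 0.041 + 0.037 = 0.216; P(Store=Mall | Category=other) = 0.075/0.216 = 0.3472.
P(Category=food) = 0.083 + 0.067 + 0.036 + 0.062 = 0.248; P(Store=Mall | Category=food) = 0.067/0.248 = 0.2702.
Difference = 0.077.

0.077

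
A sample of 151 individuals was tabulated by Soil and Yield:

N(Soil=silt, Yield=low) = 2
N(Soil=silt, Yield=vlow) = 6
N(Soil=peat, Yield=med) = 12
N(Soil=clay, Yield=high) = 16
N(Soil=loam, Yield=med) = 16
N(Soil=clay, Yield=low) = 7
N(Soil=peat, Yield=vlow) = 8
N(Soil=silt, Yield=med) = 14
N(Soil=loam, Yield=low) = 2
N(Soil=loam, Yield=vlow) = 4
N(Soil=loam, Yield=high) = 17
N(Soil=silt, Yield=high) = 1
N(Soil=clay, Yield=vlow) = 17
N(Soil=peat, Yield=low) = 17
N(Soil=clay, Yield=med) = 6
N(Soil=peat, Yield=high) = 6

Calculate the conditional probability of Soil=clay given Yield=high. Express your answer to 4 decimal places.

0.4000

Total with Yield=high: 17 + 16 + 1 + 6 = 40.
P(Soil=clay | Yield=high) = 16/40 = 0.4000.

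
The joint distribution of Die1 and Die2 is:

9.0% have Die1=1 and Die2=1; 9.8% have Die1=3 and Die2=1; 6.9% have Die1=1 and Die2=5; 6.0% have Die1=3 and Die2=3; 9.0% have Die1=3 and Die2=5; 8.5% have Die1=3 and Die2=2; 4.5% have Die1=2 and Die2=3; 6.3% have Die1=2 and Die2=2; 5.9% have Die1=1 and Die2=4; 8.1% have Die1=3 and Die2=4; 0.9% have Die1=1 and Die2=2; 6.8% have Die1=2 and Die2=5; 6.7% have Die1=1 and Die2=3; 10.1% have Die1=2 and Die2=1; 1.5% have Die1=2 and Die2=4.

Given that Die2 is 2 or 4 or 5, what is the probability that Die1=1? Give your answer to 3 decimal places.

P(Die2=2) = 0.009 + 0.063 + 0.085 = 0.157.
P(Die2=4) = 0.059 + 0.015 + 0.081 = 0.155.
P(Die2=5) = 0.069 + 0.068 + 0.090 = 0.227.
P(Die2 ∈ {2, 4, 5}) = 0.157 + 0.155 + 0.227 = 0.539; P(Die1=1, Die2 ∈ {2, 4, 5}) = 0.009 + 0.059 + 0.069 = 0.137.
P(Die1=1 | Die2 ∈ {2, 4, 5}) = 0.137/0.539 = 0.254.

0.254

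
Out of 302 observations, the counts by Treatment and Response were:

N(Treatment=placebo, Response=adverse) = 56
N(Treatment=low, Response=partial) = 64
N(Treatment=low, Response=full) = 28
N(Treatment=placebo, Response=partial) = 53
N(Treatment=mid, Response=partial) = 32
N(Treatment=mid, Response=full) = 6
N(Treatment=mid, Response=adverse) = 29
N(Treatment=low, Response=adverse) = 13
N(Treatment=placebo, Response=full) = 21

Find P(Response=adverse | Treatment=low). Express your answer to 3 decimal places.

Total with Treatment=low: 64 + 28 + 13 = 105.
P(Response=adverse | Treatment=low) = 13/105 = 0.124.

0.124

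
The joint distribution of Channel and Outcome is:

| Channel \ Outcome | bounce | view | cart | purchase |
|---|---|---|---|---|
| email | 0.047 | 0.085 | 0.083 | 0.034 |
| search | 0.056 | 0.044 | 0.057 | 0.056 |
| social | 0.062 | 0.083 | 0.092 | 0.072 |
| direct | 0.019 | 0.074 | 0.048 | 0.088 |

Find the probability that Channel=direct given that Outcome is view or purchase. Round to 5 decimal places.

P(Outcome=view) = 0.085 + 0.044 + 0.083 + 0.074 = 0.286.
P(Outcome=purchase) = 0.034 + 0.056 + 0.072 + 0.088 = 0.250.
P(Outcome ∈ {view, purchase}) = 0.286 + 0.250 = 0.536; P(Channel=direct, Outcome ∈ {view, purchase}) = 0.074 + 0.088 = 0.162.
P(Channel=direct | Outcome ∈ {view, purchase}) = 0.162/0.536 = 0.30224.

0.30224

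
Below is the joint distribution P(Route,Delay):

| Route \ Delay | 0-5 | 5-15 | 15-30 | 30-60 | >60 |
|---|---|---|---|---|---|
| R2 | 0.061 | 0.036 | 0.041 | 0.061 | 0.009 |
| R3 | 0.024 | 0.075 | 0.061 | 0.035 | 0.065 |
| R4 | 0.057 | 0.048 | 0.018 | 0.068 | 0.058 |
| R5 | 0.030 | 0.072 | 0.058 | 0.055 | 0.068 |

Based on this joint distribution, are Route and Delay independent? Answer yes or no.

P(Route=R2) = 0.208 and P(Delay=>60) = 0.200, so their product is 0.04160, but P(Route=R2, Delay=>60) = 0.009. Since these differ, Route and Delay are not independent.

no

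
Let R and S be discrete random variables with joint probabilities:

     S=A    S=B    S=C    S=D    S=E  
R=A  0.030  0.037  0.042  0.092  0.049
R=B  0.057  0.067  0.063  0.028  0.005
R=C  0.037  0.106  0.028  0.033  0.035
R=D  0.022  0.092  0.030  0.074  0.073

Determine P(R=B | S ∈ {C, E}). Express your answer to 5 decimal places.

P(S=C) = 0.042 + 0.063 + 0.028 + 0.030 = 0.163.
P(S=E) = 0.049 + 0.005 + 0.035 + 0.073 = 0.162.
P(S ∈ {C, E}) = 0.163 + 0.162 = 0.325; P(R=B, S ∈ {C, E}) = 0.063 + 0.005 = 0.068.
P(R=B | S ∈ {C, E}) = 0.068/0.325 = 0.20923.

0.20923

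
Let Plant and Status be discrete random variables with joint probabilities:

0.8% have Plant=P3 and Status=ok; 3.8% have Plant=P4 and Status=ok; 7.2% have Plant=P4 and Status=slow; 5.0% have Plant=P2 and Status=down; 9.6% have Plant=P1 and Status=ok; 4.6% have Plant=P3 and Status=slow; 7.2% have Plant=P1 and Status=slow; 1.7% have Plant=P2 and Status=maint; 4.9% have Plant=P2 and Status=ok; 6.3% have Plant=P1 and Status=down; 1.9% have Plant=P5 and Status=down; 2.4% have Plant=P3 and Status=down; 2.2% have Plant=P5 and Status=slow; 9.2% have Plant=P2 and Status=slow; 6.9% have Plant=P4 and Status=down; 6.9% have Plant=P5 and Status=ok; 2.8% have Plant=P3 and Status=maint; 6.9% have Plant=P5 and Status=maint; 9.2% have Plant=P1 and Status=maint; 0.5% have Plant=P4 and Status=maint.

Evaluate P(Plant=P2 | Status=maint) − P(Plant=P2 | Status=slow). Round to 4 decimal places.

P(Status=maint) = 0.092 + 0.017 + 0.028 + 0.005 + 0.069 = 0.211; P(Plant=P2 | Status=maint) = 0.017/0.211 = 0.08057.
P(Status=slow) = 0.072 + 0.092 + 0.046 + 0.072 + 0.022 = 0.304; P(Plant=P2 | Status=slow) = 0.092/0.304 = 0.30263.
Difference = -0.2221.

-0.2221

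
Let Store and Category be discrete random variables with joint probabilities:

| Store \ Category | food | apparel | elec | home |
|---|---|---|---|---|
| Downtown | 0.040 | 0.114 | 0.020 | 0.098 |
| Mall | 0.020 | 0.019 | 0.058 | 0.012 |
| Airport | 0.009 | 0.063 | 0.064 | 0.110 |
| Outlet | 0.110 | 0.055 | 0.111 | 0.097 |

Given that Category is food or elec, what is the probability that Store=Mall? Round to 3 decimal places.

0.181

P(Category=food) = 0.040 + 0.020 + 0.009 + 0.110 = 0.179.
P(Category=elec) = 0.020 + 0.058 + 0.064 + 0.111 = 0.253.
P(Category ∈ {food, elec}) = 0.179 + 0.253 = 0.432; P(Store=Mall, Category ∈ {food, elec}) = 0.020 + 0.058 = 0.078.
P(Store=Mall | Category ∈ {food, elec}) = 0.078/0.432 = 0.181.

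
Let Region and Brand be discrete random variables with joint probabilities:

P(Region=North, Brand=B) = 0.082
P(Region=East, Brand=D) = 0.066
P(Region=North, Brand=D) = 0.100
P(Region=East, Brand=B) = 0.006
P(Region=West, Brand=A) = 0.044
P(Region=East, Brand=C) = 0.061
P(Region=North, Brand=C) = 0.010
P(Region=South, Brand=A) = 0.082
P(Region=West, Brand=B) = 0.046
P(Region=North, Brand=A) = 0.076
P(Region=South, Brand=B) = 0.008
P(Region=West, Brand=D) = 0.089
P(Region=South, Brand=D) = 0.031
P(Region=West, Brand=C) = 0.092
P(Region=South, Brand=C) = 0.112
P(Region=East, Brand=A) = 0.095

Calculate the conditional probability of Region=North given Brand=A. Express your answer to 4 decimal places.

P(Brand=A) = 0.076 + 0.082 + 0.095 + 0.044 = 0.297.
P(Region=North | Brand=A) = 0.076/0.297 = 0.2559.

0.2559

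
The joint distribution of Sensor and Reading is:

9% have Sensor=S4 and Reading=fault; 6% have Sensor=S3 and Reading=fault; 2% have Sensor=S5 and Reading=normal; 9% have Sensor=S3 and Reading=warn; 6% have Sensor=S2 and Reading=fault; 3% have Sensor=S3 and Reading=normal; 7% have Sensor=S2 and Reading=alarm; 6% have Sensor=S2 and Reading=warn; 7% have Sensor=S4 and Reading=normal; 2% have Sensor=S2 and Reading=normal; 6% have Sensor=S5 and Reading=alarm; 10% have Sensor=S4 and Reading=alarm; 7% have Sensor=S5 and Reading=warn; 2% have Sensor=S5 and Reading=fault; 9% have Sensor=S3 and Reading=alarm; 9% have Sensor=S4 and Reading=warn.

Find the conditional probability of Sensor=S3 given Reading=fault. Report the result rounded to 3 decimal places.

P(Reading=fault) = 0.06 + 0.06 + 0.09 + 0.02 = 0.23.
P(Sensor=S3 | Reading=fault) = 0.06/0.23 = 0.261.

0.261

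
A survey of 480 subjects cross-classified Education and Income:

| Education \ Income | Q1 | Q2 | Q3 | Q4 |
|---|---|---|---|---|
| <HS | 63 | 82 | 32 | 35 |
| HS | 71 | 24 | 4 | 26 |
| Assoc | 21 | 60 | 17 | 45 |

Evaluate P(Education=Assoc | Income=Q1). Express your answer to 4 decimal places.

Total with Income=Q1: 63 + 71 + 21 = 155.
P(Education=Assoc | Income=Q1) = 21/155 = 0.1355.

0.1355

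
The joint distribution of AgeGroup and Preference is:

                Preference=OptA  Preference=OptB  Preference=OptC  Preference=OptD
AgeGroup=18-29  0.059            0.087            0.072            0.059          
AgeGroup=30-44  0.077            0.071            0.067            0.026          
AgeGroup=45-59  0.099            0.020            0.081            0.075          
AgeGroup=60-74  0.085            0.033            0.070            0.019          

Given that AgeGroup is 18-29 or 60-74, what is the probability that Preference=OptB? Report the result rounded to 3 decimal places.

0.248

P(AgeGroup=18-29) = 0.059 + 0.087 + 0.072 + 0.059 = 0.277.
P(AgeGroup=60-74) = 0.085 + 0.033 + 0.070 + 0.019 = 0.207.
P(AgeGroup ∈ {18-29, 60-74}) = 0.277 + 0.207 = 0.484; P(Preference=OptB, AgeGroup ∈ {18-29, 60-74}) = 0.087 + 0.033 = 0.120.
P(Preference=OptB | AgeGroup ∈ {18-29, 60-74}) = 0.120/0.484 = 0.248.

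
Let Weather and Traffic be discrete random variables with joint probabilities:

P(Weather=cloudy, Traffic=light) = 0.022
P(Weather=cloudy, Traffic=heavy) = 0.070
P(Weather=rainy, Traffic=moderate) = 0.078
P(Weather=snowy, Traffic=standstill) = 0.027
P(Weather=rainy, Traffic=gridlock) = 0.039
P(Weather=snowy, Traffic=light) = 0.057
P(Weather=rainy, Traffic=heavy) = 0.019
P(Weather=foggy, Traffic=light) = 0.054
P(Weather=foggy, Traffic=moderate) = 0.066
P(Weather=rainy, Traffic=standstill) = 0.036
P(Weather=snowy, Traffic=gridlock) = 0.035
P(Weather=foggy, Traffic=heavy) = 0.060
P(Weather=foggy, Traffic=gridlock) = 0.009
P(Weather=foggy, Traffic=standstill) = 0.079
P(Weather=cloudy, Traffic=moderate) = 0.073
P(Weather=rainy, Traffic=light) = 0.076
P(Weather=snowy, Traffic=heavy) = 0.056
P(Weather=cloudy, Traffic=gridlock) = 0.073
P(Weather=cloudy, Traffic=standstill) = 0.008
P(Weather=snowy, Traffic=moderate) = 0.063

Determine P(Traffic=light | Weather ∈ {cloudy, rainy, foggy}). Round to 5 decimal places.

P(Weather=cloudy) = 0.022 + 0.073 + 0.070 + 0.073 + 0.008 = 0.246.
P(Weather=rainy) = 0.076 + 0.078 + 0.019 + 0.039 + 0.036 = 0.248.
P(Weather=foggy) = 0.054 + 0.066 + 0.060 + 0.009 + 0.079 = 0.268.
P(Weather ∈ {cloudy, rainy, foggy}) = 0.246 + 0.248 + 0.268 = 0.762; P(Traffic=light, Weather ∈ {cloudy, rainy, foggy}) = 0.022 + 0.076 + 0.054 = 0.152.
P(Traffic=light | Weather ∈ {cloudy, rainy, foggy}) = 0.152/0.762 = 0.19948.

0.19948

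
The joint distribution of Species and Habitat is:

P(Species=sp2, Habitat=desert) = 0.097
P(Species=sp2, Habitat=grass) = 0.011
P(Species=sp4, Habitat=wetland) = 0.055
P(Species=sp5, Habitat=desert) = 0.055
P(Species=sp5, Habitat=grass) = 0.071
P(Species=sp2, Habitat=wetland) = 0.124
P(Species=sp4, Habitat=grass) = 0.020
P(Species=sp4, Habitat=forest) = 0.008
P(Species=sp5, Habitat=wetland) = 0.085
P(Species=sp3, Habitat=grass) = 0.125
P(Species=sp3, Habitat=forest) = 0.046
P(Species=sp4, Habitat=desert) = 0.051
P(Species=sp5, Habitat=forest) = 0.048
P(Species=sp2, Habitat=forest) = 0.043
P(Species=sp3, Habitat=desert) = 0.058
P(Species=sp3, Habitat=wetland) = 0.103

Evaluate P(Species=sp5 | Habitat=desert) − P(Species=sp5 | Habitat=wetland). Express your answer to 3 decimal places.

-0.021

P(Habitat=desert) = 0.097 + 0.058 + 0.051 + 0.055 = 0.261; P(Species=sp5 | Habitat=desert) = 0.055/0.261 = 0.2107.
P(Habitat=wetland) = 0.124 + 0.103 + 0.055 + 0.085 = 0.367; P(Species=sp5 | Habitat=wetland) = 0.085/0.367 = 0.2316.
Difference = -0.021.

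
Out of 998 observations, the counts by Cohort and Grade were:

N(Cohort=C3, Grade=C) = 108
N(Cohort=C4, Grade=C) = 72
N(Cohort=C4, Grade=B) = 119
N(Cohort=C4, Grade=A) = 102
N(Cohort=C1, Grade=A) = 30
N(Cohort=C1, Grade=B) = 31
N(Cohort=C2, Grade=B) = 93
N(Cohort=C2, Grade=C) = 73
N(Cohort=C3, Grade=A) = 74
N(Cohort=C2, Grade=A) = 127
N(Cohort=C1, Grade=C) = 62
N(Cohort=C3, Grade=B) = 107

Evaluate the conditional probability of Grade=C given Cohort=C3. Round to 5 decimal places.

0.37370

Total with Cohort=C3: 74 + 107 + 108 = 289.
P(Grade=C | Cohort=C3) = 108/289 = 0.37370.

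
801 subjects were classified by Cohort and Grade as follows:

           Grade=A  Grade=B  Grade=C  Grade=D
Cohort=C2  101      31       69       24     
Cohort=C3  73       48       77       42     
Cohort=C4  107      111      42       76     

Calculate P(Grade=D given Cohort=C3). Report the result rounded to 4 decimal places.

0.1750

Total with Cohort=C3: 73 + 48 + 77 + 42 = 240.
P(Grade=D | Cohort=C3) = 42/240 = 0.1750.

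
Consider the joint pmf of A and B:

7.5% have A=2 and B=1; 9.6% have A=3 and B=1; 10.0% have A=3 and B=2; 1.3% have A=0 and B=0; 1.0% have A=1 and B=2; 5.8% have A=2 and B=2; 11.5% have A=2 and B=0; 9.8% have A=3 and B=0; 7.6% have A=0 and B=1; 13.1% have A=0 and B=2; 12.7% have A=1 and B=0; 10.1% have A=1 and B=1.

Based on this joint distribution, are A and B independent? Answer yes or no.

P(A=0) = 0.220 and P(B=2) = 0.299, so their product is 0.06578, but P(A=0, B=2) = 0.131. Since these differ, A and B are not independent.

no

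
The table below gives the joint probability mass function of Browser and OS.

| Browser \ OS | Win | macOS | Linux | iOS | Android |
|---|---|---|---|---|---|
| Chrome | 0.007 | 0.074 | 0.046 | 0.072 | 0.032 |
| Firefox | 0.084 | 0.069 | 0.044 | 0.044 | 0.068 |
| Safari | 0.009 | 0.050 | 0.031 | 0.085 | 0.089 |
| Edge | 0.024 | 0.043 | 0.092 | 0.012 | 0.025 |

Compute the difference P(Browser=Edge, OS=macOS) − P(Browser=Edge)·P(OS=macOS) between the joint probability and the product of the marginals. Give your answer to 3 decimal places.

P(Browser=Edge) = 0.024 + 0.043 + 0.092 + 0.012 + 0.025 = 0.196.
P(OS=macOS) = 0.074 + 0.069 + 0.050 + 0.043 = 0.236.
P(Browser=Edge, OS=macOS) − P(Browser=Edge)P(OS=macOS) = 0.043 − 0.196×0.236 = -0.003.

-0.003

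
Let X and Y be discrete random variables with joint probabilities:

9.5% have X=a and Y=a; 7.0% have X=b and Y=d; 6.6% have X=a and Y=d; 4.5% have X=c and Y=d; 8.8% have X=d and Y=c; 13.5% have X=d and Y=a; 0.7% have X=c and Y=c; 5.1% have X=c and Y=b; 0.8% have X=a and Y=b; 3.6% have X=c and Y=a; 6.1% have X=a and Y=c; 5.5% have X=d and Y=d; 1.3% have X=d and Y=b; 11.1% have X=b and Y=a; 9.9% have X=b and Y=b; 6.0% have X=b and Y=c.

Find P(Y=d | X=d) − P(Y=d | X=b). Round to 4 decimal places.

-0.0169

P(X=d) = 0.135 + 0.013 + 0.088 + 0.055 = 0.291; P(Y=d | X=d) = 0.055/0.291 = 0.18900.
P(X=b) = 0.111 + 0.099 + 0.060 + 0.070 = 0.340; P(Y=d | X=b) = 0.070/0.340 = 0.20588.
Difference = -0.0169.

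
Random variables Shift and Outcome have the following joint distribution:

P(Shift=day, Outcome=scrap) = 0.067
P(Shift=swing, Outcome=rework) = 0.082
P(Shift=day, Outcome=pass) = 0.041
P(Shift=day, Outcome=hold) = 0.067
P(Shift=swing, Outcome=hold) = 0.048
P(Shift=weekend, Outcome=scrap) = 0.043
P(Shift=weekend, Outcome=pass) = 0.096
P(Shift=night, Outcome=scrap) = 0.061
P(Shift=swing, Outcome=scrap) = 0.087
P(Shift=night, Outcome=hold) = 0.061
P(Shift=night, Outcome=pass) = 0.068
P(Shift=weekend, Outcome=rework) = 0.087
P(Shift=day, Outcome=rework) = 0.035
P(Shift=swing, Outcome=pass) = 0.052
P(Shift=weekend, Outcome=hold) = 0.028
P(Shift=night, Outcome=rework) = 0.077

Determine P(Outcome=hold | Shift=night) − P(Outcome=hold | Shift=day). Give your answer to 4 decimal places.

P(Shift=night) = 0.068 + 0.077 + 0.061 + 0.061 = 0.267; P(Outcome=hold | Shift=night) = 0.061/0.267 = 0.22846.
P(Shift=day) = 0.041 + 0.035 + 0.067 + 0.067 = 0.210; P(Outcome=hold | Shift=day) = 0.067/0.210 = 0.31905.
Difference = -0.0906.

-0.0906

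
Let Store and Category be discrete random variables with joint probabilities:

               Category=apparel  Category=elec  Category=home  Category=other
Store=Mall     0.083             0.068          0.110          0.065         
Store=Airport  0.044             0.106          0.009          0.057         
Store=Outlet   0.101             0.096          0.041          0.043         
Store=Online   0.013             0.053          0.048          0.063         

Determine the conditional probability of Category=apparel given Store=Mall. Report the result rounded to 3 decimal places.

0.255

P(Store=Mall) = 0.083 + 0.068 + 0.110 + 0.065 = 0.326.
P(Category=apparel | Store=Mall) = 0.083/0.326 = 0.255.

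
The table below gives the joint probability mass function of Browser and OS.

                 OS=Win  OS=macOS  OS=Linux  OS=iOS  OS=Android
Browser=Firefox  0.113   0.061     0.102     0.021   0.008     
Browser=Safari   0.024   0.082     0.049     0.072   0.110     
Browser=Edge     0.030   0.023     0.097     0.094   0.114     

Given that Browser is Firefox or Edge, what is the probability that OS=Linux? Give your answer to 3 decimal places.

0.300

P(Browser=Firefox) = 0.113 + 0.061 + 0.102 + 0.021 + 0.008 = 0.305.
P(Browser=Edge) = 0.030 + 0.023 + 0.097 + 0.094 + 0.114 = 0.358.
P(Browser ∈ {Firefox, Edge}) = 0.305 + 0.358 = 0.663; P(OS=Linux, Browser ∈ {Firefox, Edge}) = 0.102 + 0.097 = 0.199.
P(OS=Linux | Browser ∈ {Firefox, Edge}) = 0.199/0.663 = 0.300.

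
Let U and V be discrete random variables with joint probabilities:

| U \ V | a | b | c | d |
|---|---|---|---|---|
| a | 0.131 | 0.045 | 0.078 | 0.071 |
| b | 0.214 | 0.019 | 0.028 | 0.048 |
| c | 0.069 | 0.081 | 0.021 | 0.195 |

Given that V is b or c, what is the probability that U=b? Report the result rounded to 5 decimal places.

0.17279

P(V=b) = 0.045 + 0.019 + 0.081 = 0.145.
P(V=c) = 0.078 + 0.028 + 0.021 = 0.127.
P(V ∈ {b, c}) = 0.145 + 0.127 = 0.272; P(U=b, V ∈ {b, c}) = 0.019 + 0.028 = 0.047.
P(U=b | V ∈ {b, c}) = 0.047/0.272 = 0.17279.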